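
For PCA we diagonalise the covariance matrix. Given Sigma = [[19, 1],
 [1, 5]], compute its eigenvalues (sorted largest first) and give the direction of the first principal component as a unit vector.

Step 1 — characteristic polynomial of 2×2 Sigma:
  det(Sigma - λI) = λ² - trace · λ + det = 0.
  trace = 19 + 5 = 24, det = 19·5 - (1)² = 94.
Step 2 — discriminant:
  Δ = trace² - 4·det = 576 - 376 = 200.
Step 3 — eigenvalues:
  λ = (trace ± √Δ)/2 = (24 ± 14.1421)/2,
  λ_1 = 19.0711,  λ_2 = 4.9289.

Step 4 — unit eigenvector for λ_1: solve (Sigma - λ_1 I)v = 0. First row:
  (19 - 19.0711)·v_x + (1)·v_y = 0, i.e. (-0.0711)·v_x + (1)·v_y = 0,
  so v ∝ (b, λ_1 - a) = (1, 0.0711) = u.
  ||u|| = √((1)² + (0.0711)²) = √(1.0051) ≈ 1.0025,
  v_1 = u/||u|| ≈ (0.9975, 0.0709) (||v_1|| = 1).

λ_1 = 19.0711,  λ_2 = 4.9289;  v_1 ≈ (0.9975, 0.0709)


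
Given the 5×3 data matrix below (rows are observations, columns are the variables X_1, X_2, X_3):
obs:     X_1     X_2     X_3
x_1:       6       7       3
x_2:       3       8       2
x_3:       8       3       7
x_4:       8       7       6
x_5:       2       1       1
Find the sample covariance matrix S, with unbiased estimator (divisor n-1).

Step 1 — column means:
  mean(X_1) = (6 + 3 + 8 + 8 + 2) / 5 = 27/5 = 5.4
  mean(X_2) = (7 + 8 + 3 + 7 + 1) / 5 = 26/5 = 5.2
  mean(X_3) = (3 + 2 + 7 + 6 + 1) / 5 = 19/5 = 3.8

Step 2 — sample covariance S[i,j] = (1/(n-1)) · Σ_k (x_{k,i} - mean_i) · (x_{k,j} - mean_j), with n-1 = 4.
  S[X_1,X_1] = ((0.6)·(0.6) + (-2.4)·(-2.4) + (2.6)·(2.6) + (2.6)·(2.6) + (-3.4)·(-3.4)) / 4 = 31.2/4 = 7.8
  S[X_1,X_2] = ((0.6)·(1.8) + (-2.4)·(2.8) + (2.6)·(-2.2) + (2.6)·(1.8) + (-3.4)·(-4.2)) / 4 = 7.6/4 = 1.9
  S[X_1,X_3] = ((0.6)·(-0.8) + (-2.4)·(-1.8) + (2.6)·(3.2) + (2.6)·(2.2) + (-3.4)·(-2.8)) / 4 = 27.4/4 = 6.85
  S[X_2,X_2] = ((1.8)·(1.8) + (2.8)·(2.8) + (-2.2)·(-2.2) + (1.8)·(1.8) + (-4.2)·(-4.2)) / 4 = 36.8/4 = 9.2
  S[X_2,X_3] = ((1.8)·(-0.8) + (2.8)·(-1.8) + (-2.2)·(3.2) + (1.8)·(2.2) + (-4.2)·(-2.8)) / 4 = 2.2/4 = 0.55
  S[X_3,X_3] = ((-0.8)·(-0.8) + (-1.8)·(-1.8) + (3.2)·(3.2) + (2.2)·(2.2) + (-2.8)·(-2.8)) / 4 = 26.8/4 = 6.7

S is symmetric (S[j,i] = S[i,j]). Assembling:

S = [[7.8, 1.9, 6.85],
 [1.9, 9.2, 0.55],
 [6.85, 0.55, 6.7]]


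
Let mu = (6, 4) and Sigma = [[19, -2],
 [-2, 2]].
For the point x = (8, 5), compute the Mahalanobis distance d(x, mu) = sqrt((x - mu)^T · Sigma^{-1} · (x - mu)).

Step 1 — centre the observation: (x - mu) = (2, 1).

Step 2 — invert Sigma. det(Sigma) = 19·2 - (-2)² = 34.
  Sigma^{-1} = (1/det) · [[d, -b], [-b, a]] = [[0.0588, 0.0588],
 [0.0588, 0.5588]].

Step 3 — form the quadratic (x - mu)^T · Sigma^{-1} · (x - mu):
  Sigma^{-1} · (x - mu) = (0.1765, 0.6765).
  (x - mu)^T · [Sigma^{-1} · (x - mu)] = (2)·(0.1765) + (1)·(0.6765) = 1.0294.

Step 4 — take square root: d = √(1.0294) ≈ 1.0146.

d(x, mu) = √(1.0294) ≈ 1.0146


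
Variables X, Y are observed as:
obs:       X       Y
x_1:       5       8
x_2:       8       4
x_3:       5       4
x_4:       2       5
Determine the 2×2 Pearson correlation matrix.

Step 1 — column means:
  mean(X) = (5 + 8 + 5 + 2) / 4 = 20/4 = 5
  mean(Y) = (8 + 4 + 4 + 5) / 4 = 21/4 = 5.25

Step 2 — sample variances and covariances s[i,j] = (1/(n-1)) · Σ_k (x_{k,i} - mean_i) · (x_{k,j} - mean_j), with n-1 = 3:
  s[X,X] = ((0)·(0) + (3)·(3) + (0)·(0) + (-3)·(-3)) / 3 = 18/3 = 6
  s[X,Y] = ((0)·(2.75) + (3)·(-1.25) + (0)·(-1.25) + (-3)·(-0.25)) / 3 = -3/3 = -1
  s[Y,Y] = ((2.75)·(2.75) + (-1.25)·(-1.25) + (-1.25)·(-1.25) + (-0.25)·(-0.25)) / 3 = 10.75/3 = 3.5833
  Sample standard deviations s_i = √(s[i,i]):
  s(X) = √(6) = 2.4495
  s(Y) = √(3.5833) = 1.893

Step 3 — r_{ij} = s_{ij} / (s_i · s_j):
  r[X,X] = 1 (diagonal).
  r[X,Y] = -1 / (2.4495 · 1.893) = -1 / 4.6368 = -0.2157
  r[Y,Y] = 1 (diagonal).

R is symmetric with unit diagonal. Assembling:

R = [[1, -0.2157],
 [-0.2157, 1]]


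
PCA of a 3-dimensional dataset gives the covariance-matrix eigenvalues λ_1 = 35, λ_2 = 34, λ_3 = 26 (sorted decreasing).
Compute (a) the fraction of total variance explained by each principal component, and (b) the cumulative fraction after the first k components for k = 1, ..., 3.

Step 1 — total variance = trace(Sigma) = Σ λ_i = 35 + 34 + 26 = 95.

Step 2 — fraction explained by component i = λ_i / Σ λ:
  PC1: 35/95 = 0.3684
  PC2: 34/95 = 0.3579
  PC3: 26/95 = 0.2737

Step 3 — cumulative fraction after k components = (λ_1 + ... + λ_k) / Σ λ:
  k = 1: 35/95 = 0.3684
  k = 2: (35 + 34)/95 = 69/95 = 0.7263
  k = 3: (35 + 34 + 26)/95 = 95/95 = 1

Summary (fraction, with percent):

explained: PC1 0.3684 (36.84%), PC2 0.3579 (35.79%), PC3 0.2737 (27.37%);  cumulative: 0.3684, 0.7263, 1


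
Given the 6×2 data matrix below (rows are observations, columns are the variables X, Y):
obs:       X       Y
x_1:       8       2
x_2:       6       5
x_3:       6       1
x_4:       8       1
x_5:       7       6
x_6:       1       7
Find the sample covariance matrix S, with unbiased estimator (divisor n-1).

Step 1 — column means:
  mean(X) = (8 + 6 + 6 + 8 + 7 + 1) / 6 = 36/6 = 6
  mean(Y) = (2 + 5 + 1 + 1 + 6 + 7) / 6 = 22/6 = 3.6667

Step 2 — sample covariance S[i,j] = (1/(n-1)) · Σ_k (x_{k,i} - mean_i) · (x_{k,j} - mean_j), with n-1 = 5.
  S[X,X] = ((2)·(2) + (0)·(0) + (0)·(0) + (2)·(2) + (1)·(1) + (-5)·(-5)) / 5 = 34/5 = 6.8
  S[X,Y] = ((2)·(-1.6667) + (0)·(1.3333) + (0)·(-2.6667) + (2)·(-2.6667) + (1)·(2.3333) + (-5)·(3.3333)) / 5 = -23/5 = -4.6
  S[Y,Y] = ((-1.6667)·(-1.6667) + (1.3333)·(1.3333) + (-2.6667)·(-2.6667) + (-2.6667)·(-2.6667) + (2.3333)·(2.3333) + (3.3333)·(3.3333)) / 5 = 35.3333/5 = 7.0667

S is symmetric (S[j,i] = S[i,j]). Assembling:

S = [[6.8, -4.6],
 [-4.6, 7.0667]]


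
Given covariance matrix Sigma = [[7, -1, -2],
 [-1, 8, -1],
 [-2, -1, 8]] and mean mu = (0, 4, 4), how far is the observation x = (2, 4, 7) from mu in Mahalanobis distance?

Step 1 — centre the observation: (x - mu) = (2, 0, 3).

Step 2 — invert Sigma (cofactor / det for 3×3, or solve directly):
  Sigma^{-1} = [[0.1587, 0.0252, 0.0428],
 [0.0252, 0.131, 0.0227],
 [0.0428, 0.0227, 0.1385]].

Step 3 — form the quadratic (x - mu)^T · Sigma^{-1} · (x - mu):
  Sigma^{-1} · (x - mu) = (0.4458, 0.1184, 0.5013).
  (x - mu)^T · [Sigma^{-1} · (x - mu)] = (2)·(0.4458) + (0)·(0.1184) + (3)·(0.5013) = 2.3955.

Step 4 — take square root: d = √(2.3955) ≈ 1.5477.

d(x, mu) = √(2.3955) ≈ 1.5477


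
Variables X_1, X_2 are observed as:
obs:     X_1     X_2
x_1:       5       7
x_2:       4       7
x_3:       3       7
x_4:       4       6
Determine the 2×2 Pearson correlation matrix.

Step 1 — column means:
  mean(X_1) = (5 + 4 + 3 + 4) / 4 = 16/4 = 4
  mean(X_2) = (7 + 7 + 7 + 6) / 4 = 27/4 = 6.75

Step 2 — sample variances and covariances s[i,j] = (1/(n-1)) · Σ_k (x_{k,i} - mean_i) · (x_{k,j} - mean_j), with n-1 = 3:
  s[X_1,X_1] = ((1)·(1) + (0)·(0) + (-1)·(-1) + (0)·(0)) / 3 = 2/3 = 0.6667
  s[X_1,X_2] = ((1)·(0.25) + (0)·(0.25) + (-1)·(0.25) + (0)·(-0.75)) / 3 = 0/3 = 0
  s[X_2,X_2] = ((0.25)·(0.25) + (0.25)·(0.25) + (0.25)·(0.25) + (-0.75)·(-0.75)) / 3 = 0.75/3 = 0.25
  Sample standard deviations s_i = √(s[i,i]):
  s(X_1) = √(0.6667) = 0.8165
  s(X_2) = √(0.25) = 0.5

Step 3 — r_{ij} = s_{ij} / (s_i · s_j):
  r[X_1,X_1] = 1 (diagonal).
  r[X_1,X_2] = 0 / (0.8165 · 0.5) = 0 / 0.4082 = 0
  r[X_2,X_2] = 1 (diagonal).

R is symmetric with unit diagonal. Assembling:

R = [[1, 0],
 [0, 1]]


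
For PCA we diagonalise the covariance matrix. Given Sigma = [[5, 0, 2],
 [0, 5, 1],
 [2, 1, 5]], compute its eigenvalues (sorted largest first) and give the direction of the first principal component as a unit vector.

Step 1 — characteristic polynomial p(λ) = det(λI - Sigma) = λ³ - tr·λ² + c_1·λ - det, where tr = trace, c_1 = sum of the principal 2×2 minors, det = det(Sigma):
  tr = 5 + 5 + 5 = 15,
  c_1 = (5·5 - (0)²) + (5·5 - (2)²) + (5·5 - (1)²) = 25 + 21 + 24 = 70,
  det = 5·(5·5 - (1)²) - (0)·((0)·5 - (1)·(2)) + (2)·((0)·(1) - 5·(2)) = 5·(24) - (0)·(-2) + (2)·(-10) = 100.
  So p(λ) = λ³ - 15λ² + 70λ - 100.
Step 2 — look for an integer root (rational root theorem: any rational root is an integer divisor of 100). Testing λ = 5:
  p(5) = 125 - 375 + 350 - 100 = 0  ✓
  Dividing out (λ - 5): p(λ) = (λ - 5)(λ² - 10λ + 20).
Step 3 — remaining eigenvalues from the quadratic λ² - 10λ + 20 = 0:
  Δ = 10² - 4·20 = 100 - 80 = 20,  λ = (10 ± √20)/2 = (10 ± 4.4721)/2 ≈ 7.2361 or 2.7639.
  Sorted: λ_1 = 7.2361,  λ_2 = 5,  λ_3 = 2.7639  (check: sum = 15 = tr ✓).

Step 4 — unit eigenvector for λ_1 ≈ 7.2361: v spans the null space of (Sigma - λ_1 I), whose rows are
  r_1 = (-2.2361, 0, 2),  r_2 = (0, -2.2361, 1),  r_3 = (2, 1, -2.2361).
  v is orthogonal to every row, so take v ∝ r_1 × r_2 = ((0)·(1) - (2)·(-2.2361), (2)·(0) - (-2.2361)·(1), (-2.2361)·(-2.2361) - (0)·(0)) ≈ (4.4721, 2.2361, 5).
  Let u = (4.4721, 2.2361, 5).
  ||u|| = √((4.4721)² + (2.2361)² + (5)²) = √(50) ≈ 7.0711,  v_1 = u/||u|| ≈ (0.6325, 0.3162, 0.7071) (||v_1|| = 1).

λ_1 = 7.2361,  λ_2 = 5,  λ_3 = 2.7639;  v_1 ≈ (0.6325, 0.3162, 0.7071)


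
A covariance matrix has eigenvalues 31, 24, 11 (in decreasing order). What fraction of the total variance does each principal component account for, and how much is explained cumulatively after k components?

Step 1 — total variance = trace(Sigma) = Σ λ_i = 31 + 24 + 11 = 66.

Step 2 — fraction explained by component i = λ_i / Σ λ:
  PC1: 31/66 = 0.4697
  PC2: 24/66 = 0.3636
  PC3: 11/66 = 0.1667

Step 3 — cumulative fraction after k components = (λ_1 + ... + λ_k) / Σ λ:
  k = 1: 31/66 = 0.4697
  k = 2: (31 + 24)/66 = 55/66 = 0.8333
  k = 3: (31 + 24 + 11)/66 = 66/66 = 1

Summary (fraction, with percent):

explained: PC1 0.4697 (46.97%), PC2 0.3636 (36.36%), PC3 0.1667 (16.67%);  cumulative: 0.4697, 0.8333, 1


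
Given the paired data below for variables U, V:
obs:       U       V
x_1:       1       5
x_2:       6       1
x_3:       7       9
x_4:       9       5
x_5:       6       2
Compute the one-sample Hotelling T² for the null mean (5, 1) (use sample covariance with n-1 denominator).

Step 1 — sample mean vector:
  mean(U) = (1 + 6 + 7 + 9 + 6) / 5 = 29/5 = 5.8
  mean(V) = (5 + 1 + 9 + 5 + 2) / 5 = 22/5 = 4.4
  x̄ = (5.8, 4.4),  deviation x̄ - mu_0 = (5.8, 4.4) - (5, 1) = (0.8, 3.4).

Step 2 — sample covariance matrix, S[i,j] = (1/(n-1)) · Σ_k (x_{k,i} - mean_i) · (x_{k,j} - mean_j), divisor n-1 = 4:
  S[U,U] = ((-4.8)·(-4.8) + (0.2)·(0.2) + (1.2)·(1.2) + (3.2)·(3.2) + (0.2)·(0.2)) / 4 = 34.8/4 = 8.7
  S[U,V] = ((-4.8)·(0.6) + (0.2)·(-3.4) + (1.2)·(4.6) + (3.2)·(0.6) + (0.2)·(-2.4)) / 4 = 3.4/4 = 0.85
  S[V,V] = ((0.6)·(0.6) + (-3.4)·(-3.4) + (4.6)·(4.6) + (0.6)·(0.6) + (-2.4)·(-2.4)) / 4 = 39.2/4 = 9.8
  S = [[8.7, 0.85],
 [0.85, 9.8]].

Step 3 — invert S. det(S) = 8.7·9.8 - (0.85)² = 84.5375.
  S^{-1} = (1/det) · [[d, -b], [-b, a]] = [[0.1159, -0.0101],
 [-0.0101, 0.1029]].

Step 4 — quadratic form (x̄ - mu_0)^T · S^{-1} · (x̄ - mu_0):
  S^{-1} · (x̄ - mu_0) = (0.0586, 0.3419),
  (x̄ - mu_0)^T · [...] = (0.8)·(0.0586) + (3.4)·(0.3419) = 1.2092.

Step 5 — scale by n: T² = 5 · 1.2092 = 6.0458.

T² ≈ 6.0458


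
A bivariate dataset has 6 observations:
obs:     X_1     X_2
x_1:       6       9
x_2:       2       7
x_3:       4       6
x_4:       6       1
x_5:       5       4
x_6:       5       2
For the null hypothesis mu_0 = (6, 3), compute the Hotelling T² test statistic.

Step 1 — sample mean vector:
  mean(X_1) = (6 + 2 + 4 + 6 + 5 + 5) / 6 = 28/6 = 4.6667
  mean(X_2) = (9 + 7 + 6 + 1 + 4 + 2) / 6 = 29/6 = 4.8333
  x̄ = (4.6667, 4.8333),  deviation x̄ - mu_0 = (4.6667, 4.8333) - (6, 3) = (-1.3333, 1.8333).

Step 2 — sample covariance matrix, S[i,j] = (1/(n-1)) · Σ_k (x_{k,i} - mean_i) · (x_{k,j} - mean_j), divisor n-1 = 5:
  S[X_1,X_1] = ((1.3333)·(1.3333) + (-2.6667)·(-2.6667) + (-0.6667)·(-0.6667) + (1.3333)·(1.3333) + (0.3333)·(0.3333) + (0.3333)·(0.3333)) / 5 = 11.3333/5 = 2.2667
  S[X_1,X_2] = ((1.3333)·(4.1667) + (-2.6667)·(2.1667) + (-0.6667)·(1.1667) + (1.3333)·(-3.8333) + (0.3333)·(-0.8333) + (0.3333)·(-2.8333)) / 5 = -7.3333/5 = -1.4667
  S[X_2,X_2] = ((4.1667)·(4.1667) + (2.1667)·(2.1667) + (1.1667)·(1.1667) + (-3.8333)·(-3.8333) + (-0.8333)·(-0.8333) + (-2.8333)·(-2.8333)) / 5 = 46.8333/5 = 9.3667
  S = [[2.2667, -1.4667],
 [-1.4667, 9.3667]].

Step 3 — invert S. det(S) = 2.2667·9.3667 - (-1.4667)² = 19.08.
  S^{-1} = (1/det) · [[d, -b], [-b, a]] = [[0.4909, 0.0769],
 [0.0769, 0.1188]].

Step 4 — quadratic form (x̄ - mu_0)^T · S^{-1} · (x̄ - mu_0):
  S^{-1} · (x̄ - mu_0) = (-0.5136, 0.1153),
  (x̄ - mu_0)^T · [...] = (-1.3333)·(-0.5136) + (1.8333)·(0.1153) = 0.8962.

Step 5 — scale by n: T² = 6 · 0.8962 = 5.3774.

T² ≈ 5.3774


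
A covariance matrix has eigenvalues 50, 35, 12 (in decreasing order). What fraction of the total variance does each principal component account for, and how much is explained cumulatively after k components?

Step 1 — total variance = trace(Sigma) = Σ λ_i = 50 + 35 + 12 = 97.

Step 2 — fraction explained by component i = λ_i / Σ λ:
  PC1: 50/97 = 0.5155
  PC2: 35/97 = 0.3608
  PC3: 12/97 = 0.1237

Step 3 — cumulative fraction after k components = (λ_1 + ... + λ_k) / Σ λ:
  k = 1: 50/97 = 0.5155
  k = 2: (50 + 35)/97 = 85/97 = 0.8763
  k = 3: (50 + 35 + 12)/97 = 97/97 = 1

Summary (fraction, with percent):

explained: PC1 0.5155 (51.55%), PC2 0.3608 (36.08%), PC3 0.1237 (12.37%);  cumulative: 0.5155, 0.8763, 1


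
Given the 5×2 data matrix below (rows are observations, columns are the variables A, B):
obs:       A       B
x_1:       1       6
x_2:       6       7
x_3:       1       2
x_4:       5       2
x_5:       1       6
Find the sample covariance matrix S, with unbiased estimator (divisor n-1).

Step 1 — column means:
  mean(A) = (1 + 6 + 1 + 5 + 1) / 5 = 14/5 = 2.8
  mean(B) = (6 + 7 + 2 + 2 + 6) / 5 = 23/5 = 4.6

Step 2 — sample covariance S[i,j] = (1/(n-1)) · Σ_k (x_{k,i} - mean_i) · (x_{k,j} - mean_j), with n-1 = 4.
  S[A,A] = ((-1.8)·(-1.8) + (3.2)·(3.2) + (-1.8)·(-1.8) + (2.2)·(2.2) + (-1.8)·(-1.8)) / 4 = 24.8/4 = 6.2
  S[A,B] = ((-1.8)·(1.4) + (3.2)·(2.4) + (-1.8)·(-2.6) + (2.2)·(-2.6) + (-1.8)·(1.4)) / 4 = 1.6/4 = 0.4
  S[B,B] = ((1.4)·(1.4) + (2.4)·(2.4) + (-2.6)·(-2.6) + (-2.6)·(-2.6) + (1.4)·(1.4)) / 4 = 23.2/4 = 5.8

S is symmetric (S[j,i] = S[i,j]). Assembling:

S = [[6.2, 0.4],
 [0.4, 5.8]]


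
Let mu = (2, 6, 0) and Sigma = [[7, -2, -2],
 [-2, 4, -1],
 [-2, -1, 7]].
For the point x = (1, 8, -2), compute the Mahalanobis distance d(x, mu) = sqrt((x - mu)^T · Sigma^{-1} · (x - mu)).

Step 1 — centre the observation: (x - mu) = (-1, 2, -2).

Step 2 — invert Sigma (cofactor / det for 3×3, or solve directly):
  Sigma^{-1} = [[0.1971, 0.1168, 0.073],
 [0.1168, 0.3285, 0.0803],
 [0.073, 0.0803, 0.1752]].

Step 3 — form the quadratic (x - mu)^T · Sigma^{-1} · (x - mu):
  Sigma^{-1} · (x - mu) = (-0.1095, 0.3796, -0.2628).
  (x - mu)^T · [Sigma^{-1} · (x - mu)] = (-1)·(-0.1095) + (2)·(0.3796) + (-2)·(-0.2628) = 1.3942.

Step 4 — take square root: d = √(1.3942) ≈ 1.1807.

d(x, mu) = √(1.3942) ≈ 1.1807


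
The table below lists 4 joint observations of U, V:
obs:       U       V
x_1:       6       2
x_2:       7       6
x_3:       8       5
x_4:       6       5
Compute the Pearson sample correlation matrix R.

Step 1 — column means:
  mean(U) = (6 + 7 + 8 + 6) / 4 = 27/4 = 6.75
  mean(V) = (2 + 6 + 5 + 5) / 4 = 18/4 = 4.5

Step 2 — sample variances and covariances s[i,j] = (1/(n-1)) · Σ_k (x_{k,i} - mean_i) · (x_{k,j} - mean_j), with n-1 = 3:
  s[U,U] = ((-0.75)·(-0.75) + (0.25)·(0.25) + (1.25)·(1.25) + (-0.75)·(-0.75)) / 3 = 2.75/3 = 0.9167
  s[U,V] = ((-0.75)·(-2.5) + (0.25)·(1.5) + (1.25)·(0.5) + (-0.75)·(0.5)) / 3 = 2.5/3 = 0.8333
  s[V,V] = ((-2.5)·(-2.5) + (1.5)·(1.5) + (0.5)·(0.5) + (0.5)·(0.5)) / 3 = 9/3 = 3
  Sample standard deviations s_i = √(s[i,i]):
  s(U) = √(0.9167) = 0.9574
  s(V) = √(3) = 1.7321

Step 3 — r_{ij} = s_{ij} / (s_i · s_j):
  r[U,U] = 1 (diagonal).
  r[U,V] = 0.8333 / (0.9574 · 1.7321) = 0.8333 / 1.6583 = 0.5025
  r[V,V] = 1 (diagonal).

R is symmetric with unit diagonal. Assembling:

R = [[1, 0.5025],
 [0.5025, 1]]


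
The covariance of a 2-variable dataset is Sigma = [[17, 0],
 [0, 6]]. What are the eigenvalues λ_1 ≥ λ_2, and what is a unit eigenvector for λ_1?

Step 1 — characteristic polynomial of 2×2 Sigma:
  det(Sigma - λI) = λ² - trace · λ + det = 0.
  trace = 17 + 6 = 23, det = 17·6 - (0)² = 102.
Step 2 — discriminant:
  Δ = trace² - 4·det = 529 - 408 = 121.
Step 3 — eigenvalues:
  λ = (trace ± √Δ)/2 = (23 ± 11)/2,
  λ_1 = 17,  λ_2 = 6.

Step 4 — unit eigenvector for λ_1: Sigma is diagonal, so its eigenvectors are the coordinate axes. λ_1 = 17 is the diagonal entry on the first coordinate axis, hence
  v_1 = (1, 0) (||v_1|| = 1).

λ_1 = 17,  λ_2 = 6;  v_1 ≈ (1, 0)


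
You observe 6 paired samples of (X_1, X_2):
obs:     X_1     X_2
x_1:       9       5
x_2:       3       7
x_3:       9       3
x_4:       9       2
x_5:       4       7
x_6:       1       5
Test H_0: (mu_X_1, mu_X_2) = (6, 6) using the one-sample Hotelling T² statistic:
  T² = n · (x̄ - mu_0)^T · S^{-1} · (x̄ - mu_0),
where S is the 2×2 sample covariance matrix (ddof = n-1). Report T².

Step 1 — sample mean vector:
  mean(X_1) = (9 + 3 + 9 + 9 + 4 + 1) / 6 = 35/6 = 5.8333
  mean(X_2) = (5 + 7 + 3 + 2 + 7 + 5) / 6 = 29/6 = 4.8333
  x̄ = (5.8333, 4.8333),  deviation x̄ - mu_0 = (5.8333, 4.8333) - (6, 6) = (-0.1667, -1.1667).

Step 2 — sample covariance matrix, S[i,j] = (1/(n-1)) · Σ_k (x_{k,i} - mean_i) · (x_{k,j} - mean_j), divisor n-1 = 5:
  S[X_1,X_1] = ((3.1667)·(3.1667) + (-2.8333)·(-2.8333) + (3.1667)·(3.1667) + (3.1667)·(3.1667) + (-1.8333)·(-1.8333) + (-4.8333)·(-4.8333)) / 5 = 64.8333/5 = 12.9667
  S[X_1,X_2] = ((3.1667)·(0.1667) + (-2.8333)·(2.1667) + (3.1667)·(-1.8333) + (3.1667)·(-2.8333) + (-1.8333)·(2.1667) + (-4.8333)·(0.1667)) / 5 = -25.1667/5 = -5.0333
  S[X_2,X_2] = ((0.1667)·(0.1667) + (2.1667)·(2.1667) + (-1.8333)·(-1.8333) + (-2.8333)·(-2.8333) + (2.1667)·(2.1667) + (0.1667)·(0.1667)) / 5 = 20.8333/5 = 4.1667
  S = [[12.9667, -5.0333],
 [-5.0333, 4.1667]].

Step 3 — invert S. det(S) = 12.9667·4.1667 - (-5.0333)² = 28.6933.
  S^{-1} = (1/det) · [[d, -b], [-b, a]] = [[0.1452, 0.1754],
 [0.1754, 0.4519]].

Step 4 — quadratic form (x̄ - mu_0)^T · S^{-1} · (x̄ - mu_0):
  S^{-1} · (x̄ - mu_0) = (-0.2289, -0.5565),
  (x̄ - mu_0)^T · [...] = (-0.1667)·(-0.2289) + (-1.1667)·(-0.5565) = 0.6873.

Step 5 — scale by n: T² = 6 · 0.6873 = 4.1241.

T² ≈ 4.1241


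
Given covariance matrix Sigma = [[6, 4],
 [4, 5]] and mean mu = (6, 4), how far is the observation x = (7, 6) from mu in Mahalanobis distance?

Step 1 — centre the observation: (x - mu) = (1, 2).

Step 2 — invert Sigma. det(Sigma) = 6·5 - (4)² = 14.
  Sigma^{-1} = (1/det) · [[d, -b], [-b, a]] = [[0.3571, -0.2857],
 [-0.2857, 0.4286]].

Step 3 — form the quadratic (x - mu)^T · Sigma^{-1} · (x - mu):
  Sigma^{-1} · (x - mu) = (-0.2143, 0.5714).
  (x - mu)^T · [Sigma^{-1} · (x - mu)] = (1)·(-0.2143) + (2)·(0.5714) = 0.9286.

Step 4 — take square root: d = √(0.9286) ≈ 0.9636.

d(x, mu) = √(0.9286) ≈ 0.9636


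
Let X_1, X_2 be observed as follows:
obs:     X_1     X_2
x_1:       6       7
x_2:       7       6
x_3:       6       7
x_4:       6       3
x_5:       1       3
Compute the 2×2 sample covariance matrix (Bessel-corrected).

Step 1 — column means:
  mean(X_1) = (6 + 7 + 6 + 6 + 1) / 5 = 26/5 = 5.2
  mean(X_2) = (7 + 6 + 7 + 3 + 3) / 5 = 26/5 = 5.2

Step 2 — sample covariance S[i,j] = (1/(n-1)) · Σ_k (x_{k,i} - mean_i) · (x_{k,j} - mean_j), with n-1 = 4.
  S[X_1,X_1] = ((0.8)·(0.8) + (1.8)·(1.8) + (0.8)·(0.8) + (0.8)·(0.8) + (-4.2)·(-4.2)) / 4 = 22.8/4 = 5.7
  S[X_1,X_2] = ((0.8)·(1.8) + (1.8)·(0.8) + (0.8)·(1.8) + (0.8)·(-2.2) + (-4.2)·(-2.2)) / 4 = 11.8/4 = 2.95
  S[X_2,X_2] = ((1.8)·(1.8) + (0.8)·(0.8) + (1.8)·(1.8) + (-2.2)·(-2.2) + (-2.2)·(-2.2)) / 4 = 16.8/4 = 4.2

S is symmetric (S[j,i] = S[i,j]). Assembling:

S = [[5.7, 2.95],
 [2.95, 4.2]]


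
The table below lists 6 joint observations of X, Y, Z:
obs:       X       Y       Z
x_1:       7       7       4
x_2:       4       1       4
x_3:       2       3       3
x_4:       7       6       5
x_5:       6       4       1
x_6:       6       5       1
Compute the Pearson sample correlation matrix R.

Step 1 — column means:
  mean(X) = (7 + 4 + 2 + 7 + 6 + 6) / 6 = 32/6 = 5.3333
  mean(Y) = (7 + 1 + 3 + 6 + 4 + 5) / 6 = 26/6 = 4.3333
  mean(Z) = (4 + 4 + 3 + 5 + 1 + 1) / 6 = 18/6 = 3

Step 2 — sample variances and covariances s[i,j] = (1/(n-1)) · Σ_k (x_{k,i} - mean_i) · (x_{k,j} - mean_j), with n-1 = 5:
  s[X,X] = ((1.6667)·(1.6667) + (-1.3333)·(-1.3333) + (-3.3333)·(-3.3333) + (1.6667)·(1.6667) + (0.6667)·(0.6667) + (0.6667)·(0.6667)) / 5 = 19.3333/5 = 3.8667
  s[X,Y] = ((1.6667)·(2.6667) + (-1.3333)·(-3.3333) + (-3.3333)·(-1.3333) + (1.6667)·(1.6667) + (0.6667)·(-0.3333) + (0.6667)·(0.6667)) / 5 = 16.3333/5 = 3.2667
  s[X,Z] = ((1.6667)·(1) + (-1.3333)·(1) + (-3.3333)·(0) + (1.6667)·(2) + (0.6667)·(-2) + (0.6667)·(-2)) / 5 = 1/5 = 0.2
  s[Y,Y] = ((2.6667)·(2.6667) + (-3.3333)·(-3.3333) + (-1.3333)·(-1.3333) + (1.6667)·(1.6667) + (-0.3333)·(-0.3333) + (0.6667)·(0.6667)) / 5 = 23.3333/5 = 4.6667
  s[Y,Z] = ((2.6667)·(1) + (-3.3333)·(1) + (-1.3333)·(0) + (1.6667)·(2) + (-0.3333)·(-2) + (0.6667)·(-2)) / 5 = 2/5 = 0.4
  s[Z,Z] = ((1)·(1) + (1)·(1) + (0)·(0) + (2)·(2) + (-2)·(-2) + (-2)·(-2)) / 5 = 14/5 = 2.8
  Sample standard deviations s_i = √(s[i,i]):
  s(X) = √(3.8667) = 1.9664
  s(Y) = √(4.6667) = 2.1602
  s(Z) = √(2.8) = 1.6733

Step 3 — r_{ij} = s_{ij} / (s_i · s_j):
  r[X,X] = 1 (diagonal).
  r[X,Y] = 3.2667 / (1.9664 · 2.1602) = 3.2667 / 4.2479 = 0.769
  r[X,Z] = 0.2 / (1.9664 · 1.6733) = 0.2 / 3.2904 = 0.0608
  r[Y,Y] = 1 (diagonal).
  r[Y,Z] = 0.4 / (2.1602 · 1.6733) = 0.4 / 3.6148 = 0.1107
  r[Z,Z] = 1 (diagonal).

R is symmetric with unit diagonal. Assembling:

R = [[1, 0.769, 0.0608],
 [0.769, 1, 0.1107],
 [0.0608, 0.1107, 1]]


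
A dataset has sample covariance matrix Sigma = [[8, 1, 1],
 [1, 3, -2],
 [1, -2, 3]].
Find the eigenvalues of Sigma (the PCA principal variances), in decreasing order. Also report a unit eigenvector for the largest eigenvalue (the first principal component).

Step 1 — characteristic polynomial p(λ) = det(λI - Sigma) = λ³ - tr·λ² + c_1·λ - det, where tr = trace, c_1 = sum of the principal 2×2 minors, det = det(Sigma):
  tr = 8 + 3 + 3 = 14,
  c_1 = (8·3 - (1)²) + (8·3 - (1)²) + (3·3 - (-2)²) = 23 + 23 + 5 = 51,
  det = 8·(3·3 - (-2)²) - (1)·((1)·3 - (-2)·(1)) + (1)·((1)·(-2) - 3·(1)) = 8·(5) - (1)·(5) + (1)·(-5) = 30.
  So p(λ) = λ³ - 14λ² + 51λ - 30.
Step 2 — look for an integer root (rational root theorem: any rational root is an integer divisor of 30). Testing λ = 5:
  p(5) = 125 - 350 + 255 - 30 = 0  ✓
  Dividing out (λ - 5): p(λ) = (λ - 5)(λ² - 9λ + 6).
Step 3 — remaining eigenvalues from the quadratic λ² - 9λ + 6 = 0:
  Δ = 9² - 4·6 = 81 - 24 = 57,  λ = (9 ± √57)/2 = (9 ± 7.5498)/2 ≈ 8.2749 or 0.7251.
  Sorted: λ_1 = 8.2749,  λ_2 = 5,  λ_3 = 0.7251  (check: sum = 14 = tr ✓).

Step 4 — unit eigenvector for λ_1 ≈ 8.2749: v spans the null space of (Sigma - λ_1 I), whose rows are
  r_1 = (-0.2749, 1, 1),  r_2 = (1, -5.2749, -2),  r_3 = (1, -2, -5.2749).
  v is orthogonal to every row, so take v ∝ r_1 × r_2 = ((1)·(-2) - (1)·(-5.2749), (1)·(1) - (-0.2749)·(-2), (-0.2749)·(-5.2749) - (1)·(1)) ≈ (3.2749, 0.4502, 0.4502).
  Let u = (3.2749, 0.4502, 0.4502).
  ||u|| = √((3.2749)² + (0.4502)² + (0.4502)²) = √(11.1304) ≈ 3.3362,  v_1 = u/||u|| ≈ (0.9816, 0.1349, 0.1349) (||v_1|| = 1).

λ_1 = 8.2749,  λ_2 = 5,  λ_3 = 0.7251;  v_1 ≈ (0.9816, 0.1349, 0.1349)


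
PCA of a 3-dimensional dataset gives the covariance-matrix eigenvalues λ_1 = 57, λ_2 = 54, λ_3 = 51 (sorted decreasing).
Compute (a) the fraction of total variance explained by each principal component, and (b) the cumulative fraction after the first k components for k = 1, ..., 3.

Step 1 — total variance = trace(Sigma) = Σ λ_i = 57 + 54 + 51 = 162.

Step 2 — fraction explained by component i = λ_i / Σ λ:
  PC1: 57/162 = 0.3519
  PC2: 54/162 = 0.3333
  PC3: 51/162 = 0.3148

Step 3 — cumulative fraction after k components = (λ_1 + ... + λ_k) / Σ λ:
  k = 1: 57/162 = 0.3519
  k = 2: (57 + 54)/162 = 111/162 = 0.6852
  k = 3: (57 + 54 + 51)/162 = 162/162 = 1

Summary (fraction, with percent):

explained: PC1 0.3519 (35.19%), PC2 0.3333 (33.33%), PC3 0.3148 (31.48%);  cumulative: 0.3519, 0.6852, 1


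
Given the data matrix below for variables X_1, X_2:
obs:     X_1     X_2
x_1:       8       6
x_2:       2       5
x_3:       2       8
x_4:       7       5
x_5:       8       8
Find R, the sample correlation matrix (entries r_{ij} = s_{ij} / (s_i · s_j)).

Step 1 — column means:
  mean(X_1) = (8 + 2 + 2 + 7 + 8) / 5 = 27/5 = 5.4
  mean(X_2) = (6 + 5 + 8 + 5 + 8) / 5 = 32/5 = 6.4

Step 2 — sample variances and covariances s[i,j] = (1/(n-1)) · Σ_k (x_{k,i} - mean_i) · (x_{k,j} - mean_j), with n-1 = 4:
  s[X_1,X_1] = ((2.6)·(2.6) + (-3.4)·(-3.4) + (-3.4)·(-3.4) + (1.6)·(1.6) + (2.6)·(2.6)) / 4 = 39.2/4 = 9.8
  s[X_1,X_2] = ((2.6)·(-0.4) + (-3.4)·(-1.4) + (-3.4)·(1.6) + (1.6)·(-1.4) + (2.6)·(1.6)) / 4 = 0.2/4 = 0.05
  s[X_2,X_2] = ((-0.4)·(-0.4) + (-1.4)·(-1.4) + (1.6)·(1.6) + (-1.4)·(-1.4) + (1.6)·(1.6)) / 4 = 9.2/4 = 2.3
  Sample standard deviations s_i = √(s[i,i]):
  s(X_1) = √(9.8) = 3.1305
  s(X_2) = √(2.3) = 1.5166

Step 3 — r_{ij} = s_{ij} / (s_i · s_j):
  r[X_1,X_1] = 1 (diagonal).
  r[X_1,X_2] = 0.05 / (3.1305 · 1.5166) = 0.05 / 4.7476 = 0.0105
  r[X_2,X_2] = 1 (diagonal).

R is symmetric with unit diagonal. Assembling:

R = [[1, 0.0105],
 [0.0105, 1]]


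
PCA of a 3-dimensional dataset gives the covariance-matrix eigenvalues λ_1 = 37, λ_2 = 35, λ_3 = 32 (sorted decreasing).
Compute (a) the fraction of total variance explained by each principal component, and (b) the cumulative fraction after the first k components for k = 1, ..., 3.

Step 1 — total variance = trace(Sigma) = Σ λ_i = 37 + 35 + 32 = 104.

Step 2 — fraction explained by component i = λ_i / Σ λ:
  PC1: 37/104 = 0.3558
  PC2: 35/104 = 0.3365
  PC3: 32/104 = 0.3077

Step 3 — cumulative fraction after k components = (λ_1 + ... + λ_k) / Σ λ:
  k = 1: 37/104 = 0.3558
  k = 2: (37 + 35)/104 = 72/104 = 0.6923
  k = 3: (37 + 35 + 32)/104 = 104/104 = 1

Summary (fraction, with percent):

explained: PC1 0.3558 (35.58%), PC2 0.3365 (33.65%), PC3 0.3077 (30.77%);  cumulative: 0.3558, 0.6923, 1


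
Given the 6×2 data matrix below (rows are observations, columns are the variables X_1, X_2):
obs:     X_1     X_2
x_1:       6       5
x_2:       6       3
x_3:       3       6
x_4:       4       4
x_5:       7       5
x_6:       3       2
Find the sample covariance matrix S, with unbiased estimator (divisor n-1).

Step 1 — column means:
  mean(X_1) = (6 + 6 + 3 + 4 + 7 + 3) / 6 = 29/6 = 4.8333
  mean(X_2) = (5 + 3 + 6 + 4 + 5 + 2) / 6 = 25/6 = 4.1667

Step 2 — sample covariance S[i,j] = (1/(n-1)) · Σ_k (x_{k,i} - mean_i) · (x_{k,j} - mean_j), with n-1 = 5.
  S[X_1,X_1] = ((1.1667)·(1.1667) + (1.1667)·(1.1667) + (-1.8333)·(-1.8333) + (-0.8333)·(-0.8333) + (2.1667)·(2.1667) + (-1.8333)·(-1.8333)) / 5 = 14.8333/5 = 2.9667
  S[X_1,X_2] = ((1.1667)·(0.8333) + (1.1667)·(-1.1667) + (-1.8333)·(1.8333) + (-0.8333)·(-0.1667) + (2.1667)·(0.8333) + (-1.8333)·(-2.1667)) / 5 = 2.1667/5 = 0.4333
  S[X_2,X_2] = ((0.8333)·(0.8333) + (-1.1667)·(-1.1667) + (1.8333)·(1.8333) + (-0.1667)·(-0.1667) + (0.8333)·(0.8333) + (-2.1667)·(-2.1667)) / 5 = 10.8333/5 = 2.1667

S is symmetric (S[j,i] = S[i,j]). Assembling:

S = [[2.9667, 0.4333],
 [0.4333, 2.1667]]


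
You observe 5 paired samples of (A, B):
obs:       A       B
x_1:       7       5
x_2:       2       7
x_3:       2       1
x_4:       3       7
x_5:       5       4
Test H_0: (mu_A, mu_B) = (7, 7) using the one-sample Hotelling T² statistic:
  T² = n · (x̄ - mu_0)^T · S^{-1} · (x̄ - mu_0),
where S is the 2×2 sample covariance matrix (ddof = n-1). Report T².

Step 1 — sample mean vector:
  mean(A) = (7 + 2 + 2 + 3 + 5) / 5 = 19/5 = 3.8
  mean(B) = (5 + 7 + 1 + 7 + 4) / 5 = 24/5 = 4.8
  x̄ = (3.8, 4.8),  deviation x̄ - mu_0 = (3.8, 4.8) - (7, 7) = (-3.2, -2.2).

Step 2 — sample covariance matrix, S[i,j] = (1/(n-1)) · Σ_k (x_{k,i} - mean_i) · (x_{k,j} - mean_j), divisor n-1 = 4:
  S[A,A] = ((3.2)·(3.2) + (-1.8)·(-1.8) + (-1.8)·(-1.8) + (-0.8)·(-0.8) + (1.2)·(1.2)) / 4 = 18.8/4 = 4.7
  S[A,B] = ((3.2)·(0.2) + (-1.8)·(2.2) + (-1.8)·(-3.8) + (-0.8)·(2.2) + (1.2)·(-0.8)) / 4 = 0.8/4 = 0.2
  S[B,B] = ((0.2)·(0.2) + (2.2)·(2.2) + (-3.8)·(-3.8) + (2.2)·(2.2) + (-0.8)·(-0.8)) / 4 = 24.8/4 = 6.2
  S = [[4.7, 0.2],
 [0.2, 6.2]].

Step 3 — invert S. det(S) = 4.7·6.2 - (0.2)² = 29.1.
  S^{-1} = (1/det) · [[d, -b], [-b, a]] = [[0.2131, -0.0069],
 [-0.0069, 0.1615]].

Step 4 — quadratic form (x̄ - mu_0)^T · S^{-1} · (x̄ - mu_0):
  S^{-1} · (x̄ - mu_0) = (-0.6667, -0.3333),
  (x̄ - mu_0)^T · [...] = (-3.2)·(-0.6667) + (-2.2)·(-0.3333) = 2.8667.

Step 5 — scale by n: T² = 5 · 2.8667 = 14.3333.

T² ≈ 14.3333


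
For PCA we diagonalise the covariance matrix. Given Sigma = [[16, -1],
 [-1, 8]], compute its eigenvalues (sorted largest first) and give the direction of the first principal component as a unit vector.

Step 1 — characteristic polynomial of 2×2 Sigma:
  det(Sigma - λI) = λ² - trace · λ + det = 0.
  trace = 16 + 8 = 24, det = 16·8 - (-1)² = 127.
Step 2 — discriminant:
  Δ = trace² - 4·det = 576 - 508 = 68.
Step 3 — eigenvalues:
  λ = (trace ± √Δ)/2 = (24 ± 8.2462)/2,
  λ_1 = 16.1231,  λ_2 = 7.8769.

Step 4 — unit eigenvector for λ_1: solve (Sigma - λ_1 I)v = 0. First row:
  (16 - 16.1231)·v_x + (-1)·v_y = 0, i.e. (-0.1231)·v_x + (-1)·v_y = 0,
  so v ∝ (b, λ_1 - a) = (-1, 0.1231); multiply by -1 so the first entry is positive: u = (1, -0.1231).
  ||u|| = √((1)² + (-0.1231)²) = √(1.0152) ≈ 1.0075,
  v_1 = u/||u|| ≈ (0.9925, -0.1222) (||v_1|| = 1).

λ_1 = 16.1231,  λ_2 = 7.8769;  v_1 ≈ (0.9925, -0.1222)


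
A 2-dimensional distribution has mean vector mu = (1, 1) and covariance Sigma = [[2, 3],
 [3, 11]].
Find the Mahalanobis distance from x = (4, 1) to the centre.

Step 1 — centre the observation: (x - mu) = (3, 0).

Step 2 — invert Sigma. det(Sigma) = 2·11 - (3)² = 13.
  Sigma^{-1} = (1/det) · [[d, -b], [-b, a]] = [[0.8462, -0.2308],
 [-0.2308, 0.1538]].

Step 3 — form the quadratic (x - mu)^T · Sigma^{-1} · (x - mu):
  Sigma^{-1} · (x - mu) = (2.5385, -0.6923).
  (x - mu)^T · [Sigma^{-1} · (x - mu)] = (3)·(2.5385) + (0)·(-0.6923) = 7.6154.

Step 4 — take square root: d = √(7.6154) ≈ 2.7596.

d(x, mu) = √(7.6154) ≈ 2.7596


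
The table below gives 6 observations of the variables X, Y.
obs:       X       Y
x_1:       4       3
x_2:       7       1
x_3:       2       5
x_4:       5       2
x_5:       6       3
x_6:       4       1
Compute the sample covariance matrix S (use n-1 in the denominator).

Step 1 — column means:
  mean(X) = (4 + 7 + 2 + 5 + 6 + 4) / 6 = 28/6 = 4.6667
  mean(Y) = (3 + 1 + 5 + 2 + 3 + 1) / 6 = 15/6 = 2.5

Step 2 — sample covariance S[i,j] = (1/(n-1)) · Σ_k (x_{k,i} - mean_i) · (x_{k,j} - mean_j), with n-1 = 5.
  S[X,X] = ((-0.6667)·(-0.6667) + (2.3333)·(2.3333) + (-2.6667)·(-2.6667) + (0.3333)·(0.3333) + (1.3333)·(1.3333) + (-0.6667)·(-0.6667)) / 5 = 15.3333/5 = 3.0667
  S[X,Y] = ((-0.6667)·(0.5) + (2.3333)·(-1.5) + (-2.6667)·(2.5) + (0.3333)·(-0.5) + (1.3333)·(0.5) + (-0.6667)·(-1.5)) / 5 = -9/5 = -1.8
  S[Y,Y] = ((0.5)·(0.5) + (-1.5)·(-1.5) + (2.5)·(2.5) + (-0.5)·(-0.5) + (0.5)·(0.5) + (-1.5)·(-1.5)) / 5 = 11.5/5 = 2.3

S is symmetric (S[j,i] = S[i,j]). Assembling:

S = [[3.0667, -1.8],
 [-1.8, 2.3]]


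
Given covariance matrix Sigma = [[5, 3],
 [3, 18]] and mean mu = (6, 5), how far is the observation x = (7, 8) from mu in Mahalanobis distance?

Step 1 — centre the observation: (x - mu) = (1, 3).

Step 2 — invert Sigma. det(Sigma) = 5·18 - (3)² = 81.
  Sigma^{-1} = (1/det) · [[d, -b], [-b, a]] = [[0.2222, -0.037],
 [-0.037, 0.0617]].

Step 3 — form the quadratic (x - mu)^T · Sigma^{-1} · (x - mu):
  Sigma^{-1} · (x - mu) = (0.1111, 0.1481).
  (x - mu)^T · [Sigma^{-1} · (x - mu)] = (1)·(0.1111) + (3)·(0.1481) = 0.5556.

Step 4 — take square root: d = √(0.5556) ≈ 0.7454.

d(x, mu) = √(0.5556) ≈ 0.7454


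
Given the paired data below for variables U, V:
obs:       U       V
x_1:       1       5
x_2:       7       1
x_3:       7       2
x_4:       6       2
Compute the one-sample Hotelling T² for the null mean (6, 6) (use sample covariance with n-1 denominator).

Step 1 — sample mean vector:
  mean(U) = (1 + 7 + 7 + 6) / 4 = 21/4 = 5.25
  mean(V) = (5 + 1 + 2 + 2) / 4 = 10/4 = 2.5
  x̄ = (5.25, 2.5),  deviation x̄ - mu_0 = (5.25, 2.5) - (6, 6) = (-0.75, -3.5).

Step 2 — sample covariance matrix, S[i,j] = (1/(n-1)) · Σ_k (x_{k,i} - mean_i) · (x_{k,j} - mean_j), divisor n-1 = 3:
  S[U,U] = ((-4.25)·(-4.25) + (1.75)·(1.75) + (1.75)·(1.75) + (0.75)·(0.75)) / 3 = 24.75/3 = 8.25
  S[U,V] = ((-4.25)·(2.5) + (1.75)·(-1.5) + (1.75)·(-0.5) + (0.75)·(-0.5)) / 3 = -14.5/3 = -4.8333
  S[V,V] = ((2.5)·(2.5) + (-1.5)·(-1.5) + (-0.5)·(-0.5) + (-0.5)·(-0.5)) / 3 = 9/3 = 3
  S = [[8.25, -4.8333],
 [-4.8333, 3]].

Step 3 — invert S. det(S) = 8.25·3 - (-4.8333)² = 1.3889.
  S^{-1} = (1/det) · [[d, -b], [-b, a]] = [[2.16, 3.48],
 [3.48, 5.94]].

Step 4 — quadratic form (x̄ - mu_0)^T · S^{-1} · (x̄ - mu_0):
  S^{-1} · (x̄ - mu_0) = (-13.8, -23.4),
  (x̄ - mu_0)^T · [...] = (-0.75)·(-13.8) + (-3.5)·(-23.4) = 92.25.

Step 5 — scale by n: T² = 4 · 92.25 = 369.

T² ≈ 369


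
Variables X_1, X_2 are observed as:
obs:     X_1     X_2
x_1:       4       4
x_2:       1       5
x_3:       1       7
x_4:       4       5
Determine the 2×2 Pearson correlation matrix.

Step 1 — column means:
  mean(X_1) = (4 + 1 + 1 + 4) / 4 = 10/4 = 2.5
  mean(X_2) = (4 + 5 + 7 + 5) / 4 = 21/4 = 5.25

Step 2 — sample variances and covariances s[i,j] = (1/(n-1)) · Σ_k (x_{k,i} - mean_i) · (x_{k,j} - mean_j), with n-1 = 3:
  s[X_1,X_1] = ((1.5)·(1.5) + (-1.5)·(-1.5) + (-1.5)·(-1.5) + (1.5)·(1.5)) / 3 = 9/3 = 3
  s[X_1,X_2] = ((1.5)·(-1.25) + (-1.5)·(-0.25) + (-1.5)·(1.75) + (1.5)·(-0.25)) / 3 = -4.5/3 = -1.5
  s[X_2,X_2] = ((-1.25)·(-1.25) + (-0.25)·(-0.25) + (1.75)·(1.75) + (-0.25)·(-0.25)) / 3 = 4.75/3 = 1.5833
  Sample standard deviations s_i = √(s[i,i]):
  s(X_1) = √(3) = 1.7321
  s(X_2) = √(1.5833) = 1.2583

Step 3 — r_{ij} = s_{ij} / (s_i · s_j):
  r[X_1,X_1] = 1 (diagonal).
  r[X_1,X_2] = -1.5 / (1.7321 · 1.2583) = -1.5 / 2.1794 = -0.6882
  r[X_2,X_2] = 1 (diagonal).

R is symmetric with unit diagonal. Assembling:

R = [[1, -0.6882],
 [-0.6882, 1]]


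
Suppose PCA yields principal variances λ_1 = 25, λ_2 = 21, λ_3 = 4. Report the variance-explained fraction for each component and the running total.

Step 1 — total variance = trace(Sigma) = Σ λ_i = 25 + 21 + 4 = 50.

Step 2 — fraction explained by component i = λ_i / Σ λ:
  PC1: 25/50 = 0.5
  PC2: 21/50 = 0.42
  PC3: 4/50 = 0.08

Step 3 — cumulative fraction after k components = (λ_1 + ... + λ_k) / Σ λ:
  k = 1: 25/50 = 0.5
  k = 2: (25 + 21)/50 = 46/50 = 0.92
  k = 3: (25 + 21 + 4)/50 = 50/50 = 1

Summary (fraction, with percent):

explained: PC1 0.5 (50%), PC2 0.42 (42%), PC3 0.08 (8%);  cumulative: 0.5, 0.92, 1


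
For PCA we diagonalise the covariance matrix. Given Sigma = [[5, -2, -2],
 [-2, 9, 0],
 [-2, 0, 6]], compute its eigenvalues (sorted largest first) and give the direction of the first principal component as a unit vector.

Step 1 — characteristic polynomial p(λ) = det(λI - Sigma) = λ³ - tr·λ² + c_1·λ - det, where tr = trace, c_1 = sum of the principal 2×2 minors, det = det(Sigma):
  tr = 5 + 9 + 6 = 20,
  c_1 = (5·9 - (-2)²) + (5·6 - (-2)²) + (9·6 - (0)²) = 41 + 26 + 54 = 121,
  det = 5·(9·6 - (0)²) - (-2)·((-2)·6 - (0)·(-2)) + (-2)·((-2)·(0) - 9·(-2)) = 5·(54) - (-2)·(-12) + (-2)·(18) = 210.
  So p(λ) = λ³ - 20λ² + 121λ - 210.
Step 2 — look for an integer root (rational root theorem: any rational root is an integer divisor of 210). Testing λ = 3:
  p(3) = 27 - 180 + 363 - 210 = 0  ✓
  Dividing out (λ - 3): p(λ) = (λ - 3)(λ² - 17λ + 70).
Step 3 — remaining eigenvalues from the quadratic λ² - 17λ + 70 = 0:
  Δ = 17² - 4·70 = 289 - 280 = 9,  λ = (17 ± √9)/2 = (17 ± 3)/2 = 10 or 7.
  Sorted: λ_1 = 10,  λ_2 = 7,  λ_3 = 3  (check: sum = 20 = tr ✓).

Step 4 — unit eigenvector for λ_1 = 10: v spans the null space of (Sigma - λ_1 I), whose rows are
  r_1 = (-5, -2, -2),  r_2 = (-2, -1, 0),  r_3 = (-2, 0, -4).
  v is orthogonal to every row, so take v ∝ r_1 × r_2 = ((-2)·(0) - (-2)·(-1), (-2)·(-2) - (-5)·(0), (-5)·(-1) - (-2)·(-2)) = (-2, 4, 1).
  Rescale (multiply by -1 so the first nonzero entry is positive): u = (2, -4, -1).
  ||u|| = √((2)² + (-4)² + (-1)²) = √(21) ≈ 4.5826,  v_1 = u/||u|| ≈ (0.4364, -0.8729, -0.2182) (||v_1|| = 1).

λ_1 = 10,  λ_2 = 7,  λ_3 = 3;  v_1 ≈ (0.4364, -0.8729, -0.2182)


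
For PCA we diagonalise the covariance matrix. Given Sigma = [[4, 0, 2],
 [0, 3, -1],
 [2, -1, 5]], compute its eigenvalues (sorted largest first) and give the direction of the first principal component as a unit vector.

Step 1 — characteristic polynomial p(λ) = det(λI - Sigma) = λ³ - tr·λ² + c_1·λ - det, where tr = trace, c_1 = sum of the principal 2×2 minors, det = det(Sigma):
  tr = 4 + 3 + 5 = 12,
  c_1 = (4·3 - (0)²) + (4·5 - (2)²) + (3·5 - (-1)²) = 12 + 16 + 14 = 42,
  det = 4·(3·5 - (-1)²) - (0)·((0)·5 - (-1)·(2)) + (2)·((0)·(-1) - 3·(2)) = 4·(14) - (0)·(2) + (2)·(-6) = 44.
  So p(λ) = λ³ - 12λ² + 42λ - 44.
Step 2 — look for an integer root (rational root theorem: any rational root is an integer divisor of 44). Testing λ = 2:
  p(2) = 8 - 48 + 84 - 44 = 0  ✓
  Dividing out (λ - 2): p(λ) = (λ - 2)(λ² - 10λ + 22).
Step 3 — remaining eigenvalues from the quadratic λ² - 10λ + 22 = 0:
  Δ = 10² - 4·22 = 100 - 88 = 12,  λ = (10 ± √12)/2 = (10 ± 3.4641)/2 ≈ 6.7321 or 3.2679.
  Sorted: λ_1 = 6.7321,  λ_2 = 3.2679,  λ_3 = 2  (check: sum = 12 = tr ✓).

Step 4 — unit eigenvector for λ_1 ≈ 6.7321: v spans the null space of (Sigma - λ_1 I), whose rows are
  r_1 = (-2.7321, 0, 2),  r_2 = (0, -3.7321, -1),  r_3 = (2, -1, -1.7321).
  v is orthogonal to every row, so take v ∝ r_1 × r_2 = ((0)·(-1) - (2)·(-3.7321), (2)·(0) - (-2.7321)·(-1), (-2.7321)·(-3.7321) - (0)·(0)) ≈ (7.4641, -2.7321, 10.1962).
  Let u = (7.4641, -2.7321, 10.1962).
  ||u|| = √((7.4641)² + (-2.7321)² + (10.1962)²) = √(167.1384) ≈ 12.9282,  v_1 = u/||u|| ≈ (0.5774, -0.2113, 0.7887) (||v_1|| = 1).

λ_1 = 6.7321,  λ_2 = 3.2679,  λ_3 = 2;  v_1 ≈ (0.5774, -0.2113, 0.7887)


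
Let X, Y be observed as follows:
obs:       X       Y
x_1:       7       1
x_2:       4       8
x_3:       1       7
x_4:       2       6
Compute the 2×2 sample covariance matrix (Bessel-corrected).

Step 1 — column means:
  mean(X) = (7 + 4 + 1 + 2) / 4 = 14/4 = 3.5
  mean(Y) = (1 + 8 + 7 + 6) / 4 = 22/4 = 5.5

Step 2 — sample covariance S[i,j] = (1/(n-1)) · Σ_k (x_{k,i} - mean_i) · (x_{k,j} - mean_j), with n-1 = 3.
  S[X,X] = ((3.5)·(3.5) + (0.5)·(0.5) + (-2.5)·(-2.5) + (-1.5)·(-1.5)) / 3 = 21/3 = 7
  S[X,Y] = ((3.5)·(-4.5) + (0.5)·(2.5) + (-2.5)·(1.5) + (-1.5)·(0.5)) / 3 = -19/3 = -6.3333
  S[Y,Y] = ((-4.5)·(-4.5) + (2.5)·(2.5) + (1.5)·(1.5) + (0.5)·(0.5)) / 3 = 29/3 = 9.6667

S is symmetric (S[j,i] = S[i,j]). Assembling:

S = [[7, -6.3333],
 [-6.3333, 9.6667]]
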